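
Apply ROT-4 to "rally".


Word: "rally"
Shift: 4
Each letter → (letter + shift) mod 26:
  'r' (17) + 4 = 21 → 'v'
  'a' (0) + 4 = 4 → 'e'
  'l' (11) + 4 = 15 → 'p'
  'l' (11) + 4 = 15 → 'p'
  'y' (24) + 4 = 2 → 'c'
Result = "veppc"


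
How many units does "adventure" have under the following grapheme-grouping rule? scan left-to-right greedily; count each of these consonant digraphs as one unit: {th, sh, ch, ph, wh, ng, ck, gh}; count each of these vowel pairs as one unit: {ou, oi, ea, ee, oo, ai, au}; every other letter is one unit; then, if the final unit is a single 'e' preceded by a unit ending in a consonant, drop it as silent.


Word: "adventure" (9 letters)
Left-to-right scan:
  1. 'a' (letter)
  2. 'd' (letter)
  3. 'v' (letter)
  4. 'e' (letter)
  5. 'n' (letter)
  6. 't' (letter)
  7. 'u' (letter)
  8. 'r' (letter)
  9. 'e' (letter)
Units from scan: 9
Final unit is 'e' after a consonant -> drop as silent (-1)
Sound units = 8 units


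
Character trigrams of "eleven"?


Word: "eleven" (length 6)
Number of trigrams = 6 - 3 + 1 = 4
  Position 0: "ele"
  Position 1: "lev"
  Position 2: "eve"
  Position 3: "ven"
Trigrams = "ele", "lev", "eve", "ven"


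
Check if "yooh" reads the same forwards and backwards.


Word: "yooh"
Reversed: "hooy"
Forward == Backward? yooh != hooy
Palindrome = No


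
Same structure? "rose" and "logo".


Pattern of "rose": [0, 1, 2, 3]
Pattern of "logo": [0, 1, 2, 1]
Patterns do not match
Same pattern = No


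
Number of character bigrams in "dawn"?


Word: "dawn" (length 4)
Number of 2-grams = length - 2 + 1 = 4 - 2 + 1
= 3


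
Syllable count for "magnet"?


Word: "magnet"
Syllable breakdown: mag / net
Counting: 2 parts
= 2 syllables


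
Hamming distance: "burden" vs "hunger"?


Comparing character by character (same length = 6):
  Pos 0: 'b' vs 'h' !=
  Pos 1: 'u' vs 'u' =
  Pos 2: 'r' vs 'n' !=
  Pos 3: 'd' vs 'g' !=
  Pos 4: 'e' vs 'e' =
  Pos 5: 'n' vs 'r' !=
Hamming distance = 4


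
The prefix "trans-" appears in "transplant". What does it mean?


Prefix: trans-
As in: transplant -> trans- + plant
Meaning = across


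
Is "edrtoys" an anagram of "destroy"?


Word 1: "destroy" → sorted: deorsty
Word 2: "edrtoys" → sorted: deorsty
Same letters? deorsty == deorsty
Anagram = Yes


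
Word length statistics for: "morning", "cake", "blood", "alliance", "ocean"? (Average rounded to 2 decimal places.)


Lengths: "morning"=7, "cake"=4, "blood"=5, "alliance"=8, "ocean"=5
Sum = 29, Count = 5
Average = 29/5 = 5.80
= avg=5.80, min=4, max=8


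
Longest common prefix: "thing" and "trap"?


Word 1: "thing"
Word 2: "trap"
Comparing from start:
  Pos 0: 't' == 't'
  Pos 1: 'h' != 'r' (stop)
LCP = "t" (length 1)


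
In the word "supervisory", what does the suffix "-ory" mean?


Suffix: -ory
As in: supervisory -> supervise + -ory, with a spelling change
Meaning = relating to / place for


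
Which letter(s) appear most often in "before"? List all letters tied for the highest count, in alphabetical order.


Word: "before"
Letter counts:
  'b': 1
  'e': 2
  'f': 1
  'o': 1
  'r': 1
Maximum count = 2
Most frequent = 'e' (2 times each)


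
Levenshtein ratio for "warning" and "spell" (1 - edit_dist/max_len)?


Word 1: "warning" (length 7)
Word 2: "spell" (length 5)
One optimal edit sequence:
  1. delete 'w'  (+1)
  2. delete 'a'  (+1)
  3. substitute 'r' -> 's'  (+1)
  4. substitute 'n' -> 'p'  (+1)
  5. substitute 'i' -> 'e'  (+1)
  6. substitute 'n' -> 'l'  (+1)
  7. substitute 'g' -> 'l'  (+1)
Edit distance = 7
Max length = max(7, 5) = 7
Similarity = 1 - 7/7
= 0.0000


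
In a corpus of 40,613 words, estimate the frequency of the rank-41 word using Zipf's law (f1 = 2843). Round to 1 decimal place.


Zipf's law: f(r) = f(1) / r
f(1) = 2843
f(41) = 2843 / 41
= 69.3 occurrences


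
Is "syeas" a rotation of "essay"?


Word: "essay", Candidate: "syeas"
Method: check if candidate is substring of word+word
"essayessay" contains "syeas"? No
Is rotation = No


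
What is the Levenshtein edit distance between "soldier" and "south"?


Word 1: "soldier" (length 7)
Word 2: "south" (length 5)
One optimal edit sequence (insert/delete/substitute each cost 1):
  1. keep 's'
  2. keep 'o'
  3. delete 'l'  (+1)
  4. delete 'd'  (+1)
  5. substitute 'i' -> 'u'  (+1)
  6. substitute 'e' -> 't'  (+1)
  7. substitute 'r' -> 'h'  (+1)
Total edit operations: 5
Edit distance = 5


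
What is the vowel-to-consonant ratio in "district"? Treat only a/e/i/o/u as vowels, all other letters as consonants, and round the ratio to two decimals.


Word: "district"
Vowels (a,e,i,o,u): 2
Consonants: 6
Ratio = 2/6
= 0.33


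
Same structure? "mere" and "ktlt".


Pattern of "mere": [0, 1, 2, 1]
Pattern of "ktlt": [0, 1, 2, 1]
Patterns match
Same pattern = Yes


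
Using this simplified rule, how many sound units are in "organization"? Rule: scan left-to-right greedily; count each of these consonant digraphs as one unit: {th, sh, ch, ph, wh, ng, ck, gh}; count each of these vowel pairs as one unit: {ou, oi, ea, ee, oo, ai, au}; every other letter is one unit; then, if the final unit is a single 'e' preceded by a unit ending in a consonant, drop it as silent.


Word: "organization" (12 letters)
Left-to-right scan:
  1. 'o' (letter)
  2. 'r' (letter)
  3. 'g' (letter)
  4. 'a' (letter)
  5. 'n' (letter)
  6. 'i' (letter)
  7. 'z' (letter)
  8. 'a' (letter)
  9. 't' (letter)
  10. 'i' (letter)
  11. 'o' (letter)
  12. 'n' (letter)
Units from scan: 12
Sound units = 12 units


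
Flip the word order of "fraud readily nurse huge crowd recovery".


Original: "fraud readily nurse huge crowd recovery"
Words (1..n): fraud | readily | nurse | huge | crowd | recovery
Reversed (n..1): recovery | crowd | huge | nurse | readily | fraud
Result = "recovery crowd huge nurse readily fraud"


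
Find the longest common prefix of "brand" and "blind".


Word 1: "brand"
Word 2: "blind"
Comparing from start:
  Pos 0: 'b' == 'b'
  Pos 1: 'r' != 'l' (stop)
LCP = "b" (length 1)


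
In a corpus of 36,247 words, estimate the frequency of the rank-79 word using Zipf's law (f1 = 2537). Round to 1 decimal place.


Zipf's law: f(r) = f(1) / r
f(1) = 2537
f(79) = 2537 / 79
= 32.1 occurrences


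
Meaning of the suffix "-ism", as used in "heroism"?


Suffix: -ism
Example: heroism (hero + -ism)
Meaning = belief / practice


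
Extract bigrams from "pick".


Word: "pick" (length 4)
Number of bigrams = 4 - 2 + 1 = 3
  Position 0: "pi"
  Position 1: "ic"
  Position 2: "ck"
Bigrams = "pi", "ic", "ck"


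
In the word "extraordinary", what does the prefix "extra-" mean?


Prefix: extra-
As in: extraordinary -> extra- + ordinary
Meaning = beyond


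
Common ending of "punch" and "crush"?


Word 1: "punch"
Word 2: "crush"
Comparing from end:
  Pos -1: 'h' == 'h'
  Pos -2: 'c' != 's' (stop)
LCS = "h" (length 1)


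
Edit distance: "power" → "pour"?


Word 1: "power" (length 5)
Word 2: "pour" (length 4)
One optimal edit sequence (insert/delete/substitute each cost 1):
  1. keep 'p'
  2. keep 'o'
  3. delete 'w'  (+1)
  4. substitute 'e' -> 'u'  (+1)
  5. keep 'r'
Total edit operations: 2
Edit distance = 2


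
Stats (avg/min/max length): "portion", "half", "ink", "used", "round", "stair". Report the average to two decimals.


Lengths: "portion"=7, "half"=4, "ink"=3, "used"=4, "round"=5, "stair"=5
Sum = 28, Count = 6
Average = 28/6 = 4.67
= avg=4.67, min=3, max=7


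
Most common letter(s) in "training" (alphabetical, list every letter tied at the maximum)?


Word: "training"
Letter counts:
  'a': 1
  'g': 1
  'i': 2
  'n': 2
  'r': 1
  't': 1
Maximum count = 2
Most frequent = 'i', 'n' (2 times each)


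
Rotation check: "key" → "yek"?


Word: "key", Candidate: "yek"
Method: check if candidate is substring of word+word
"keykey" contains "yek"? No
Is rotation = No


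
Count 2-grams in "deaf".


Word: "deaf" (length 4)
Number of 2-grams = length - 2 + 1 = 4 - 2 + 1
= 3


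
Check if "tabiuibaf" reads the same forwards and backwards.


Word: "tabiuibaf"
Reversed: "fabiuibat"
Forward == Backward? tabiuibaf != fabiuibat
Palindrome = No


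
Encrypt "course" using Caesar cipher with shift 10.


Word: "course"
Shift: 10
Each letter → (letter + shift) mod 26:
  'c' (2) + 10 = 12 → 'm'
  'o' (14) + 10 = 24 → 'y'
  'u' (20) + 10 = 4 → 'e'
  'r' (17) + 10 = 1 → 'b'
  's' (18) + 10 = 2 → 'c'
  'e' (4) + 10 = 14 → 'o'
Result = "myebco"


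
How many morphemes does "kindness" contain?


Word: "kindness"
Morphemes: kind | -ness
Each morpheme carries meaning
= 2 morphemes


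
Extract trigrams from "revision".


Word: "revision" (length 8)
Number of trigrams = 8 - 3 + 1 = 6
  Position 0: "rev"
  Position 1: "evi"
  Position 2: "vis"
  Position 3: "isi"
  Position 4: "sio"
  Position 5: "ion"
Trigrams = "rev", "evi", "vis", "isi", "sio", "ion"


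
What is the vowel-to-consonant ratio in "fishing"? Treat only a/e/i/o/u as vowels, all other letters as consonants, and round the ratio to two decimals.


Word: "fishing"
Vowels (a,e,i,o,u): 2
Consonants: 5
Ratio = 2/5
= 0.40


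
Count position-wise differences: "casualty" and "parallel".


Comparing character by character (same length = 8):
  Pos 0: 'c' vs 'p' !=
  Pos 1: 'a' vs 'a' =
  Pos 2: 's' vs 'r' !=
  Pos 3: 'u' vs 'a' !=
  Pos 4: 'a' vs 'l' !=
  Pos 5: 'l' vs 'l' =
  Pos 6: 't' vs 'e' !=
  Pos 7: 'y' vs 'l' !=
Hamming distance = 6


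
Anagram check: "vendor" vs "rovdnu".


Word 1: "vendor" → sorted: denorv
Word 2: "rovdnu" → sorted: dnoruv
Same letters? denorv != dnoruv
Anagram = No


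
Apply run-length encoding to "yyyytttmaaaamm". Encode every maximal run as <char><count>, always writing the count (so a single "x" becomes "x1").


String: "yyyytttmaaaamm"
Scanning for consecutive runs:
  'y' x 4
  't' x 3
  'm' x 1
  'a' x 4
  'm' x 2
RLE = "y4t3m1a4m2"


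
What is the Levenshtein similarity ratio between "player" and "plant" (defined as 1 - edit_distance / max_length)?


Word 1: "player" (length 6)
Word 2: "plant" (length 5)
One optimal edit sequence:
  1. keep 'p'
  2. keep 'l'
  3. keep 'a'
  4. delete 'y'  (+1)
  5. substitute 'e' -> 'n'  (+1)
  6. substitute 'r' -> 't'  (+1)
Edit distance = 3
Max length = max(6, 5) = 6
Similarity = 1 - 3/6
= 0.5000


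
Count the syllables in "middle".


Word: "middle"
Syllable breakdown: mid · dle
Counting: 2 parts
= 2 syllables


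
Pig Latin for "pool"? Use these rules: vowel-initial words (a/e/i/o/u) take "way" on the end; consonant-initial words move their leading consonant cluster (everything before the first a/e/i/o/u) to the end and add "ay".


Word: "pool"
Starts with consonant(s) → move to end, add 'ay'
Consonant cluster: "p"
Pig Latin = "oolpay"


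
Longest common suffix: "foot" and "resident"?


Word 1: "foot"
Word 2: "resident"
Comparing from end:
  Pos -1: 't' == 't'
  Pos -2: 'o' != 'n' (stop)
LCS = "t" (length 1)


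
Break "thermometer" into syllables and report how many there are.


Word: "thermometer"
Syllable breakdown: ther | mom | e | ter
Counting: 4 parts
= 4 syllables


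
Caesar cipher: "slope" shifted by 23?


Word: "slope"
Shift: 23
Each letter → (letter + shift) mod 26:
  's' (18) + 23 = 15 → 'p'
  'l' (11) + 23 = 8 → 'i'
  'o' (14) + 23 = 11 → 'l'
  'p' (15) + 23 = 12 → 'm'
  'e' (4) + 23 = 1 → 'b'
Result = "pilmb"


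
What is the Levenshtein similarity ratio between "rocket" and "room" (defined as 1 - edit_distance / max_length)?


Word 1: "rocket" (length 6)
Word 2: "room" (length 4)
One optimal edit sequence:
  1. keep 'r'
  2. keep 'o'
  3. delete 'c'  (+1)
  4. delete 'k'  (+1)
  5. substitute 'e' -> 'o'  (+1)
  6. substitute 't' -> 'm'  (+1)
Edit distance = 4
Max length = max(6, 4) = 6
Similarity = 1 - 4/6
= 0.3333


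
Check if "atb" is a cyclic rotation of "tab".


Word: "tab", Candidate: "atb"
Method: check if candidate is substring of word+word
"tabtab" contains "atb"? No
Is rotation = No


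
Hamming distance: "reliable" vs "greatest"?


Comparing character by character (same length = 8):
  Pos 0: 'r' vs 'g' !=
  Pos 1: 'e' vs 'r' !=
  Pos 2: 'l' vs 'e' !=
  Pos 3: 'i' vs 'a' !=
  Pos 4: 'a' vs 't' !=
  Pos 5: 'b' vs 'e' !=
  Pos 6: 'l' vs 's' !=
  Pos 7: 'e' vs 't' !=
Hamming distance = 8


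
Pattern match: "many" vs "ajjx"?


Pattern of "many": [0, 1, 2, 3]
Pattern of "ajjx": [0, 1, 1, 2]
Patterns do not match
Same pattern = No


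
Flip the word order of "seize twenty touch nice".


Original: "seize twenty touch nice"
Words (1..n): seize | twenty | touch | nice
Reversed (n..1): nice | touch | twenty | seize
Result = "nice touch twenty seize"


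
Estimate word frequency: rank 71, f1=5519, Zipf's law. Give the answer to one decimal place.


Zipf's law: f(r) = f(1) / r
f(1) = 5519
f(71) = 5519 / 71
= 77.7 occurrences


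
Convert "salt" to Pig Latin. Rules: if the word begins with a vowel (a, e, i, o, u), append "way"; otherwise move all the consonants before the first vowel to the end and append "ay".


Word: "salt"
Starts with consonant(s) → move to end, add 'ay'
Consonant cluster: "s"
Pig Latin = "altsay"


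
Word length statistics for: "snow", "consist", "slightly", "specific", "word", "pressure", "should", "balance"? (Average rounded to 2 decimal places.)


Lengths: "snow"=4, "consist"=7, "slightly"=8, "specific"=8, "word"=4, "pressure"=8, "should"=6, "balance"=7
Sum = 52, Count = 8
Average = 52/8 = 6.50
= avg=6.50, min=4, max=8


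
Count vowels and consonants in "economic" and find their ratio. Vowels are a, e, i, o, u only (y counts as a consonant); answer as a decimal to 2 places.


Word: "economic"
Vowels (a,e,i,o,u): 4
Consonants: 4
Ratio = 4/4
= 1.00


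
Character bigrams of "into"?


Word: "into" (length 4)
Number of bigrams = 4 - 2 + 1 = 3
  Position 0: "in"
  Position 1: "nt"
  Position 2: "to"
Bigrams = "in", "nt", "to"


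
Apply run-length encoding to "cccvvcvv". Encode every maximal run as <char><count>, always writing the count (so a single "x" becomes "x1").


String: "cccvvcvv"
Scanning for consecutive runs:
  'c' x 3
  'v' x 2
  'c' x 1
  'v' x 2
RLE = "c3v2c1v2"


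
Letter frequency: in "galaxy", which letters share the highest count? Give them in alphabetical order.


Word: "galaxy"
Letter counts:
  'a': 2
  'g': 1
  'l': 1
  'x': 1
  'y': 1
Maximum count = 2
Most frequent = 'a' (2 times each)


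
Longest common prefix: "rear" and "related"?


Word 1: "rear"
Word 2: "related"
Comparing from start:
  Pos 0: 'r' == 'r'
  Pos 1: 'e' == 'e'
  Pos 2: 'a' != 'l' (stop)
LCP = "re" (length 2)


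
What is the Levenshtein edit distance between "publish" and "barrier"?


Word 1: "publish" (length 7)
Word 2: "barrier" (length 7)
One optimal edit sequence (insert/delete/substitute each cost 1):
  1. substitute 'p' -> 'b'  (+1)
  2. substitute 'u' -> 'a'  (+1)
  3. substitute 'b' -> 'r'  (+1)
  4. substitute 'l' -> 'r'  (+1)
  5. keep 'i'
  6. substitute 's' -> 'e'  (+1)
  7. substitute 'h' -> 'r'  (+1)
Total edit operations: 6
Edit distance = 6


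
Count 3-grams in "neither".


Word: "neither" (length 7)
Number of 3-grams = length - 3 + 1 = 7 - 3 + 1
= 5


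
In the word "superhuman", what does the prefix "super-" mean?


Prefix: super-
Example: superhuman = super- + human
Meaning = above / beyond


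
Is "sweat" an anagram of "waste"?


Word 1: "waste" → sorted: aestw
Word 2: "sweat" → sorted: aestw
Same letters? aestw == aestw
Anagram = Yes


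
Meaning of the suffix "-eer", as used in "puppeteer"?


Suffix: -eer
Example: puppeteer (puppet + -eer)
Meaning = one who is concerned with


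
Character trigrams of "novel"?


Word: "novel" (length 5)
Number of trigrams = 5 - 3 + 1 = 3
  Position 0: "nov"
  Position 1: "ove"
  Position 2: "vel"
Trigrams = "nov", "ove", "vel"


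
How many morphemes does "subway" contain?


Word: "subway"
Morphemes: sub- | way
Each morpheme carries meaning
= 2 morphemes


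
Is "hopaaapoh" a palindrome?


Word: "hopaaapoh"
Reversed: "hopaaapoh"
Forward == Backward? hopaaapoh == hopaaapoh
Palindrome = Yes


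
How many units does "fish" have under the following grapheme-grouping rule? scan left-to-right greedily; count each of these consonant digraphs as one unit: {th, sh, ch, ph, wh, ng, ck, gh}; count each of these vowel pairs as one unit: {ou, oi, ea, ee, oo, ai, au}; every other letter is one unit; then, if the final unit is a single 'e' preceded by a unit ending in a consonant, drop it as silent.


Word: "fish" (4 letters)
Left-to-right scan:
  [1] 'f' (letter)
  [2] 'i' (letter)
  [3] 'sh' (digraph)
Units from scan: 3
Sound units = 3 units


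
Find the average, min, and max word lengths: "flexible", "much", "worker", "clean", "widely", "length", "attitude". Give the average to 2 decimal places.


Lengths: "flexible"=8, "much"=4, "worker"=6, "clean"=5, "widely"=6, "length"=6, "attitude"=8
Sum = 43, Count = 7
Average = 43/7 = 6.14
= avg=6.14, min=4, max=8


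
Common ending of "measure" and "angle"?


Word 1: "measure"
Word 2: "angle"
Comparing from end:
  Pos -1: 'e' == 'e'
  Pos -2: 'r' != 'l' (stop)
LCS = "e" (length 1)


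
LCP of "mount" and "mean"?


Word 1: "mount"
Word 2: "mean"
Comparing from start:
  Pos 0: 'm' == 'm'
  Pos 1: 'o' != 'e' (stop)
LCP = "m" (length 1)


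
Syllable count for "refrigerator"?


Word: "refrigerator"
Syllable breakdown: re-frig-er-a-tor
Counting: 5 parts
= 5 syllables


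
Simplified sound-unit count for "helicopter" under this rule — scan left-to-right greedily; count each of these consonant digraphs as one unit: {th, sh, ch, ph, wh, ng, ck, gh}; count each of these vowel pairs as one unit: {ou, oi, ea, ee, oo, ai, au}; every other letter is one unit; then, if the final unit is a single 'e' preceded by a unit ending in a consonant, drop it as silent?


Word: "helicopter" (10 letters)
Left-to-right scan:
  [1] 'h' (letter)
  [2] 'e' (letter)
  [3] 'l' (letter)
  [4] 'i' (letter)
  [5] 'c' (letter)
  [6] 'o' (letter)
  [7] 'p' (letter)
  [8] 't' (letter)
  [9] 'e' (letter)
  [10] 'r' (letter)
Units from scan: 10
Sound units = 10 units


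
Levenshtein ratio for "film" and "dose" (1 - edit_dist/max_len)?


Word 1: "film" (length 4)
Word 2: "dose" (length 4)
One optimal edit sequence:
  1. substitute 'f' -> 'd'  (+1)
  2. substitute 'i' -> 'o'  (+1)
  3. substitute 'l' -> 's'  (+1)
  4. substitute 'm' -> 'e'  (+1)
Edit distance = 4
Max length = max(4, 4) = 4
Similarity = 1 - 4/4
= 0.0000


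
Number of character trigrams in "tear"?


Word: "tear" (length 4)
Number of 3-grams = length - 3 + 1 = 4 - 3 + 1
= 2


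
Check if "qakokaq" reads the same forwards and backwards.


Word: "qakokaq"
Reversed: "qakokaq"
Forward == Backward? qakokaq == qakokaq
Palindrome = Yes


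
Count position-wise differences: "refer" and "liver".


Comparing character by character (same length = 5):
  Pos 0: 'r' vs 'l' !=
  Pos 1: 'e' vs 'i' !=
  Pos 2: 'f' vs 'v' !=
  Pos 3: 'e' vs 'e' =
  Pos 4: 'r' vs 'r' =
Hamming distance = 3


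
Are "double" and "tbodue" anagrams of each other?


Word 1: "double" → sorted: bdelou
Word 2: "tbodue" → sorted: bdeotu
Same letters? bdelou != bdeotu
Anagram = No


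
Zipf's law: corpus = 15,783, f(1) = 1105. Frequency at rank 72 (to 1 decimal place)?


Zipf's law: f(r) = f(1) / r
f(1) = 1105
f(72) = 1105 / 72
= 15.3 occurrences


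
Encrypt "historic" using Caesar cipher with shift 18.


Word: "historic"
Shift: 18
Each letter → (letter + shift) mod 26:
  'h' (7) + 18 = 25 → 'z'
  'i' (8) + 18 = 0 → 'a'
  's' (18) + 18 = 10 → 'k'
  't' (19) + 18 = 11 → 'l'
  'o' (14) + 18 = 6 → 'g'
  'r' (17) + 18 = 9 → 'j'
  'i' (8) + 18 = 0 → 'a'
  'c' (2) + 18 = 20 → 'u'
Result = "zaklgjau"


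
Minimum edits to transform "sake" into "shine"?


Word 1: "sake" (length 4)
Word 2: "shine" (length 5)
One optimal edit sequence (insert/delete/substitute each cost 1):
  1. keep 's'
  2. insert 'h'  (+1)
  3. substitute 'a' -> 'i'  (+1)
  4. substitute 'k' -> 'n'  (+1)
  5. keep 'e'
Total edit operations: 3
Edit distance = 3


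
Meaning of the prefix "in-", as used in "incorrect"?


Prefix: in-
As in: incorrect -> in- + correct
Meaning = not / into


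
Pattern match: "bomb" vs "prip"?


Pattern of "bomb": [0, 1, 2, 0]
Pattern of "prip": [0, 1, 2, 0]
Patterns match
Same pattern = Yes


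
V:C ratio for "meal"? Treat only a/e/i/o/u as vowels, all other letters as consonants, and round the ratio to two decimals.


Word: "meal"
Vowels (a,e,i,o,u): 2
Consonants: 2
Ratio = 2/2
= 1.00


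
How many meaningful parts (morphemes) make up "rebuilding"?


Word: "rebuilding"
Morphemes: re- + build + -ing
Each morpheme carries meaning
= 3 morphemes


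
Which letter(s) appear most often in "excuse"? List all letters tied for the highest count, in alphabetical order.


Word: "excuse"
Letter counts:
  'c': 1
  'e': 2
  's': 1
  'u': 1
  'x': 1
Maximum count = 2
Most frequent = 'e' (2 times each)


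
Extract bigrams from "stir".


Word: "stir" (length 4)
Number of bigrams = 4 - 2 + 1 = 3
  Position 0: "st"
  Position 1: "ti"
  Position 2: "ir"
Bigrams = "st", "ti", "ir"


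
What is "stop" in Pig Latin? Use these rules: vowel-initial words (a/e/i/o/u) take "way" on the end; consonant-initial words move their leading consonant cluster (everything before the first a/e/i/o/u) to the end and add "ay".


Word: "stop"
Starts with consonant(s) → move to end, add 'ay'
Consonant cluster: "st"
Pig Latin = "opstay"


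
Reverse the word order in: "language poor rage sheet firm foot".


Original: "language poor rage sheet firm foot"
Words (1..n): language | poor | rage | sheet | firm | foot
Reversed (n..1): foot | firm | sheet | rage | poor | language
Result = "foot firm sheet rage poor language"


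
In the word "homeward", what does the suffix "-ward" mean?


Suffix: -ward
As in: homeward -> home + -ward
Meaning = in the direction of


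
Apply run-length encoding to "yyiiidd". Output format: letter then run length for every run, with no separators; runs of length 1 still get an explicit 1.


String: "yyiiidd"
Scanning for consecutive runs:
  'y' x 2
  'i' x 3
  'd' x 2
RLE = "y2i3d2"


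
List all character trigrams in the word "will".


Word: "will" (length 4)
Number of trigrams = 4 - 3 + 1 = 2
  Position 0: "wil"
  Position 1: "ill"
Trigrams = "wil", "ill"


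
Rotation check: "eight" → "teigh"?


Word: "eight", Candidate: "teigh"
Method: check if candidate is substring of word+word
"eighteight" contains "teigh"? Yes
Is rotation = Yes


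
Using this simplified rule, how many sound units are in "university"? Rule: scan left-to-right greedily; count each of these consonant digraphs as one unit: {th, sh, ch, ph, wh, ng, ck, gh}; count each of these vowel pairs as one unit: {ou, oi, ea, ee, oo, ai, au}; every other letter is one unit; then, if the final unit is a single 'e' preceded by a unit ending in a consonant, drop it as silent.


Word: "university" (10 letters)
Left-to-right scan:
  1. 'u' (letter)
  2. 'n' (letter)
  3. 'i' (letter)
  4. 'v' (letter)
  5. 'e' (letter)
  6. 'r' (letter)
  7. 's' (letter)
  8. 'i' (letter)
  9. 't' (letter)
  10. 'y' (letter)
Units from scan: 10
Sound units = 10 units


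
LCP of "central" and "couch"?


Word 1: "central"
Word 2: "couch"
Comparing from start:
  Pos 0: 'c' == 'c'
  Pos 1: 'e' != 'o' (stop)
LCP = "c" (length 1)


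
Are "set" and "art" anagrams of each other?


Word 1: "set" → sorted: est
Word 2: "art" → sorted: art
Same letters? est != art
Anagram = No


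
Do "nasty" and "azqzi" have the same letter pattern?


Pattern of "nasty": [0, 1, 2, 3, 4]
Pattern of "azqzi": [0, 1, 2, 1, 3]
Patterns do not match
Same pattern = No


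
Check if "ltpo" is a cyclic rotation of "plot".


Word: "plot", Candidate: "ltpo"
Method: check if candidate is substring of word+word
"plotplot" contains "ltpo"? No
Is rotation = No


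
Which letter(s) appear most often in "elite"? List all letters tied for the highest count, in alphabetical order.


Word: "elite"
Letter counts:
  'e': 2
  'i': 1
  'l': 1
  't': 1
Maximum count = 2
Most frequent = 'e' (2 times each)


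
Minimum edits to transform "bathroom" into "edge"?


Word 1: "bathroom" (length 8)
Word 2: "edge" (length 4)
One optimal edit sequence (insert/delete/substitute each cost 1):
  1. delete 'b'  (+1)
  2. delete 'a'  (+1)
  3. delete 't'  (+1)
  4. delete 'h'  (+1)
  5. substitute 'r' -> 'e'  (+1)
  6. substitute 'o' -> 'd'  (+1)
  7. substitute 'o' -> 'g'  (+1)
  8. substitute 'm' -> 'e'  (+1)
Total edit operations: 8
Edit distance = 8


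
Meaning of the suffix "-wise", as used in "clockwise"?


Suffix: -wise
As in: clockwise -> clock + -wise
Meaning = in the manner of


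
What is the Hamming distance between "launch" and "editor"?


Comparing character by character (same length = 6):
  Pos 0: 'l' vs 'e' !=
  Pos 1: 'a' vs 'd' !=
  Pos 2: 'u' vs 'i' !=
  Pos 3: 'n' vs 't' !=
  Pos 4: 'c' vs 'o' !=
  Pos 5: 'h' vs 'r' !=
Hamming distance = 6


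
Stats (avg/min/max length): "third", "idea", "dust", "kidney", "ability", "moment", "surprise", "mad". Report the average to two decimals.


Lengths: "third"=5, "idea"=4, "dust"=4, "kidney"=6, "ability"=7, "moment"=6, "surprise"=8, "mad"=3
Sum = 43, Count = 8
Average = 43/8 = 5.38
= avg=5.38, min=3, max=8


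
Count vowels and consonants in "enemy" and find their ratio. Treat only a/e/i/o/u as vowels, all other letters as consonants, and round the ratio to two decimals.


Word: "enemy"
Vowels (a,e,i,o,u): 2
Consonants: 3
Ratio = 2/3
= 0.67


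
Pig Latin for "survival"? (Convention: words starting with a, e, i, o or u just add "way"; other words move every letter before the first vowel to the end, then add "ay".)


Word: "survival"
Starts with consonant(s) → move to end, add 'ay'
Consonant cluster: "s"
Pig Latin = "urvivalsay"


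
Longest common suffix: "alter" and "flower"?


Word 1: "alter"
Word 2: "flower"
Comparing from end:
  Pos -1: 'r' == 'r'
  Pos -2: 'e' == 'e'
  Pos -3: 't' != 'w' (stop)
LCS = "er" (length 2)


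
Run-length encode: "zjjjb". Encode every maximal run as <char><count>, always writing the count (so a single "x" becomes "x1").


String: "zjjjb"
Scanning for consecutive runs:
  'z' x 1
  'j' x 3
  'b' x 1
RLE = "z1j3b1"


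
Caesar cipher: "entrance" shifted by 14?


Word: "entrance"
Shift: 14
Each letter → (letter + shift) mod 26:
  'e' (4) + 14 = 18 → 's'
  'n' (13) + 14 = 1 → 'b'
  't' (19) + 14 = 7 → 'h'
  'r' (17) + 14 = 5 → 'f'
  'a' (0) + 14 = 14 → 'o'
  'n' (13) + 14 = 1 → 'b'
  'c' (2) + 14 = 16 → 'q'
  'e' (4) + 14 = 18 → 's'
Result = "sbhfobqs"


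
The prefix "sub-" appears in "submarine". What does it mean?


Prefix: sub-
As in: submarine -> sub- + marine
Meaning = under / below


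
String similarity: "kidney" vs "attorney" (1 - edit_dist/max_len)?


Word 1: "kidney" (length 6)
Word 2: "attorney" (length 8)
One optimal edit sequence:
  1. insert 'a'  (+1)
  2. insert 't'  (+1)
  3. substitute 'k' -> 't'  (+1)
  4. substitute 'i' -> 'o'  (+1)
  5. substitute 'd' -> 'r'  (+1)
  6. keep 'n'
  7. keep 'e'
  8. keep 'y'
Edit distance = 5
Max length = max(6, 8) = 8
Similarity = 1 - 5/8
= 0.3750


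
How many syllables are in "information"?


Word: "information"
Syllable breakdown: in / for / ma / tion
Counting: 4 parts
= 4 syllables


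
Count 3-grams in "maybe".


Word: "maybe" (length 5)
Number of 3-grams = length - 3 + 1 = 5 - 3 + 1
= 3


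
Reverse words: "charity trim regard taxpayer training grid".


Original: "charity trim regard taxpayer training grid"
Words (1..n): charity | trim | regard | taxpayer | training | grid
Reversed (n..1): grid | training | taxpayer | regard | trim | charity
Result = "grid training taxpayer regard trim charity"


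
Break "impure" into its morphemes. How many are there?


Word: "impure"
Morphemes: im- / pure
Each morpheme carries meaning
= 2 morphemes


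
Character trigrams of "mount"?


Word: "mount" (length 5)
Number of trigrams = 5 - 3 + 1 = 3
  Position 0: "mou"
  Position 1: "oun"
  Position 2: "unt"
Trigrams = "mou", "oun", "unt"


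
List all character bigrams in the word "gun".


Word: "gun" (length 3)
Number of bigrams = 3 - 2 + 1 = 2
  Position 0: "gu"
  Position 1: "un"
Bigrams = "gu", "un"


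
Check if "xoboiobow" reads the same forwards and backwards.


Word: "xoboiobow"
Reversed: "woboiobox"
Forward == Backward? xoboiobow != woboiobox
Palindrome = No


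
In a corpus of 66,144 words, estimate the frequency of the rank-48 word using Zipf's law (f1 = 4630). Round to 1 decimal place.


Zipf's law: f(r) = f(1) / r
f(1) = 4630
f(48) = 4630 / 48
= 96.5 occurrences


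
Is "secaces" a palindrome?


Word: "secaces"
Reversed: "secaces"
Forward == Backward? secaces == secaces
Palindrome = Yes


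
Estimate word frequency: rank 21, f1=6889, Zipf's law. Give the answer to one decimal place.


Zipf's law: f(r) = f(1) / r
f(1) = 6889
f(21) = 6889 / 21
= 328.0 occurrences


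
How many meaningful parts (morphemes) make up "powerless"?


Word: "powerless"
Morphemes: power + -less
Each morpheme carries meaning
= 2 morphemes


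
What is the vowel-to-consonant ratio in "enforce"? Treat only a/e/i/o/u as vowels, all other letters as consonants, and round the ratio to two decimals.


Word: "enforce"
Vowels (a,e,i,o,u): 3
Consonants: 4
Ratio = 3/4
= 0.75


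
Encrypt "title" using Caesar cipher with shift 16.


Word: "title"
Shift: 16
Each letter → (letter + shift) mod 26:
  't' (19) + 16 = 9 → 'j'
  'i' (8) + 16 = 24 → 'y'
  't' (19) + 16 = 9 → 'j'
  'l' (11) + 16 = 1 → 'b'
  'e' (4) + 16 = 20 → 'u'
Result = "jyjbu"


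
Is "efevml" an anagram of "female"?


Word 1: "female" → sorted: aeeflm
Word 2: "efevml" → sorted: eeflmv
Same letters? aeeflm != eeflmv
Anagram = No


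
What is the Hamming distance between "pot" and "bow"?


Comparing character by character (same length = 3):
  Pos 0: 'p' vs 'b' !=
  Pos 1: 'o' vs 'o' =
  Pos 2: 't' vs 'w' !=
Hamming distance = 2


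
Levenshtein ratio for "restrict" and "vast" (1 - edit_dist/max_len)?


Word 1: "restrict" (length 8)
Word 2: "vast" (length 4)
One optimal edit sequence:
  1. substitute 'r' -> 'v'  (+1)
  2. substitute 'e' -> 'a'  (+1)
  3. keep 's'
  4. delete 't'  (+1)
  5. delete 'r'  (+1)
  6. delete 'i'  (+1)
  7. delete 'c'  (+1)
  8. keep 't'
Edit distance = 6
Max length = max(8, 4) = 8
Similarity = 1 - 6/8
= 0.2500


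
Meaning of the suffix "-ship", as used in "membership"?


Suffix: -ship
Example: membership = member + -ship
Meaning = state / position


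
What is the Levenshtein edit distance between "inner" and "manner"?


Word 1: "inner" (length 5)
Word 2: "manner" (length 6)
One optimal edit sequence (insert/delete/substitute each cost 1):
  1. insert 'm'  (+1)
  2. substitute 'i' -> 'a'  (+1)
  3. keep 'n'
  4. keep 'n'
  5. keep 'e'
  6. keep 'r'
Total edit operations: 2
Edit distance = 2


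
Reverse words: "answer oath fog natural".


Original: "answer oath fog natural"
Words (1..n): answer | oath | fog | natural
Reversed (n..1): natural | fog | oath | answer
Result = "natural fog oath answer"


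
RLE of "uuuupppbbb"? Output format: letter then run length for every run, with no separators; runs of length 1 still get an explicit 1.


String: "uuuupppbbb"
Scanning for consecutive runs:
  'u' x 4
  'p' x 3
  'b' x 3
RLE = "u4p3b3"


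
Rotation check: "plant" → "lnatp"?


Word: "plant", Candidate: "lnatp"
Method: check if candidate is substring of word+word
"plantplant" contains "lnatp"? No
Is rotation = No


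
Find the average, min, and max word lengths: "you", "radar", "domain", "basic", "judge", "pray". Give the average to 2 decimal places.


Lengths: "you"=3, "radar"=5, "domain"=6, "basic"=5, "judge"=5, "pray"=4
Sum = 28, Count = 6
Average = 28/6 = 4.67
= avg=4.67, min=3, max=6


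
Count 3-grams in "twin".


Word: "twin" (length 4)
Number of 3-grams = length - 3 + 1 = 4 - 3 + 1
= 2


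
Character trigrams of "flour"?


Word: "flour" (length 5)
Number of trigrams = 5 - 3 + 1 = 3
  Position 0: "flo"
  Position 1: "lou"
  Position 2: "our"
Trigrams = "flo", "lou", "our"


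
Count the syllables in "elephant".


Word: "elephant"
Syllable breakdown: el / e / phant
Counting: 3 parts
= 3 syllables


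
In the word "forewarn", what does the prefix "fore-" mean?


Prefix: fore-
Example: forewarn = fore- + warn
Meaning = before


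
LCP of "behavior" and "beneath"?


Word 1: "behavior"
Word 2: "beneath"
Comparing from start:
  Pos 0: 'b' == 'b'
  Pos 1: 'e' == 'e'
  Pos 2: 'h' != 'n' (stop)
LCP = "be" (length 2)


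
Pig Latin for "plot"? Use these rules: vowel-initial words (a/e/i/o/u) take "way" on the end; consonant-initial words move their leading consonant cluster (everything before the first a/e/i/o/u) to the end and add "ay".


Word: "plot"
Starts with consonant(s) → move to end, add 'ay'
Consonant cluster: "pl"
Pig Latin = "otplay"


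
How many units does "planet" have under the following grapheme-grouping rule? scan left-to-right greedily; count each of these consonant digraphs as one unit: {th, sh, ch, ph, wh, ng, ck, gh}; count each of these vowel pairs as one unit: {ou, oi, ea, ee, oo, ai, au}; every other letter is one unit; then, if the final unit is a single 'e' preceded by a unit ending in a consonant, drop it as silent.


Word: "planet" (6 letters)
Left-to-right scan:
  1. 'p' (letter)
  2. 'l' (letter)
  3. 'a' (letter)
  4. 'n' (letter)
  5. 'e' (letter)
  6. 't' (letter)
Units from scan: 6
Sound units = 6 units


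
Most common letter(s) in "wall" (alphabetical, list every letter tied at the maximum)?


Word: "wall"
Letter counts:
  'a': 1
  'l': 2
  'w': 1
Maximum count = 2
Most frequent = 'l' (2 times each)


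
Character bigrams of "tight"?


Word: "tight" (length 5)
Number of bigrams = 5 - 2 + 1 = 4
  Position 0: "ti"
  Position 1: "ig"
  Position 2: "gh"
  Position 3: "ht"
Bigrams = "ti", "ig", "gh", "ht"


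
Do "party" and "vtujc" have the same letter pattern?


Pattern of "party": [0, 1, 2, 3, 4]
Pattern of "vtujc": [0, 1, 2, 3, 4]
Patterns match
Same pattern = Yes


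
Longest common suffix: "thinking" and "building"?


Word 1: "thinking"
Word 2: "building"
Comparing from end:
  Pos -1: 'g' == 'g'
  Pos -2: 'n' == 'n'
  Pos -3: 'i' == 'i'
  Pos -4: 'k' != 'd' (stop)
LCS = "ing" (length 3)


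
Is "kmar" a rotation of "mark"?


Word: "mark", Candidate: "kmar"
Method: check if candidate is substring of word+word
"markmark" contains "kmar"? Yes
Is rotation = Yes


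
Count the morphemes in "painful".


Word: "painful"
Morphemes: pain / -ful
Each morpheme carries meaning
= 2 morphemes


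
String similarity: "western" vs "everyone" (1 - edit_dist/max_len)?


Word 1: "western" (length 7)
Word 2: "everyone" (length 8)
One optimal edit sequence:
  1. delete 'w'  (+1)
  2. keep 'e'
  3. delete 's'  (+1)
  4. substitute 't' -> 'v'  (+1)
  5. keep 'e'
  6. keep 'r'
  7. insert 'y'  (+1)
  8. insert 'o'  (+1)
  9. keep 'n'
  10. insert 'e'  (+1)
Edit distance = 6
Max length = max(7, 8) = 8
Similarity = 1 - 6/8
= 0.2500


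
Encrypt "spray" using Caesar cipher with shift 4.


Word: "spray"
Shift: 4
Each letter → (letter + shift) mod 26:
  's' (18) + 4 = 22 → 'w'
  'p' (15) + 4 = 19 → 't'
  'r' (17) + 4 = 21 → 'v'
  'a' (0) + 4 = 4 → 'e'
  'y' (24) + 4 = 2 → 'c'
Result = "wtvec"


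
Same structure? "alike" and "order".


Pattern of "alike": [0, 1, 2, 3, 4]
Pattern of "order": [0, 1, 2, 3, 1]
Patterns do not match
Same pattern = No


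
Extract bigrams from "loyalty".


Word: "loyalty" (length 7)
Number of bigrams = 7 - 2 + 1 = 6
  Position 0: "lo"
  Position 1: "oy"
  Position 2: "ya"
  Position 3: "al"
  Position 4: "lt"
  Position 5: "ty"
Bigrams = "lo", "oy", "ya", "al", "lt", "ty"


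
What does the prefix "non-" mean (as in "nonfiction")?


Prefix: non-
Example: nonfiction (non- + fiction)
Meaning = not


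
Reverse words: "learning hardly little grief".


Original: "learning hardly little grief"
Words (1..n): learning | hardly | little | grief
Reversed (n..1): grief | little | hardly | learning
Result = "grief little hardly learning"


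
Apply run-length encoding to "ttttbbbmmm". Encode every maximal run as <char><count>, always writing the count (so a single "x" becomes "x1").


String: "ttttbbbmmm"
Scanning for consecutive runs:
  't' x 4
  'b' x 3
  'm' x 3
RLE = "t4b3m3"


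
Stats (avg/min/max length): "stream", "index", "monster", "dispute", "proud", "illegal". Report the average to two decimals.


Lengths: "stream"=6, "index"=5, "monster"=7, "dispute"=7, "proud"=5, "illegal"=7
Sum = 37, Count = 6
Average = 37/6 = 6.17
= avg=6.17, min=5, max=7


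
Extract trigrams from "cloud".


Word: "cloud" (length 5)
Number of trigrams = 5 - 3 + 1 = 3
  Position 0: "clo"
  Position 1: "lou"
  Position 2: "oud"
Trigrams = "clo", "lou", "oud"


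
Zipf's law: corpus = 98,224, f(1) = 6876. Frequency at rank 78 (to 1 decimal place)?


Zipf's law: f(r) = f(1) / r
f(1) = 6876
f(78) = 6876 / 78
= 88.2 occurrences


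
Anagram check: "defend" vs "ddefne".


Word 1: "defend" → sorted: ddeefn
Word 2: "ddefne" → sorted: ddeefn
Same letters? ddeefn == ddeefn
Anagram = Yes


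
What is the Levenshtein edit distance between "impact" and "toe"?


Word 1: "impact" (length 6)
Word 2: "toe" (length 3)
One optimal edit sequence (insert/delete/substitute each cost 1):
  1. delete 'i'  (+1)
  2. delete 'm'  (+1)
  3. delete 'p'  (+1)
  4. substitute 'a' -> 't'  (+1)
  5. substitute 'c' -> 'o'  (+1)
  6. substitute 't' -> 'e'  (+1)
Total edit operations: 6
Edit distance = 6


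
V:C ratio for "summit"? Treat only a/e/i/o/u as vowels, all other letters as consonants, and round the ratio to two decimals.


Word: "summit"
Vowels (a,e,i,o,u): 2
Consonants: 4
Ratio = 2/4
= 0.50


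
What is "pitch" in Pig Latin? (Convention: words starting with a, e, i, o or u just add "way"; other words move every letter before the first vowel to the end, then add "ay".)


Word: "pitch"
Starts with consonant(s) → move to end, add 'ay'
Consonant cluster: "p"
Pig Latin = "itchpay"


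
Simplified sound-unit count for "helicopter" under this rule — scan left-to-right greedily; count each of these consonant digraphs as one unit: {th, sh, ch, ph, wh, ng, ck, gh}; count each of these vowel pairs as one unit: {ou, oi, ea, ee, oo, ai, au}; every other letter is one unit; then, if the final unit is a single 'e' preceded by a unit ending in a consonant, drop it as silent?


Word: "helicopter" (10 letters)
Left-to-right scan:
  1. 'h' (letter)
  2. 'e' (letter)
  3. 'l' (letter)
  4. 'i' (letter)
  5. 'c' (letter)
  6. 'o' (letter)
  7. 'p' (letter)
  8. 't' (letter)
  9. 'e' (letter)
  10. 'r' (letter)
Units from scan: 10
Sound units = 10 units


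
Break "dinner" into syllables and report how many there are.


Word: "dinner"
Syllable breakdown: din · ner
Counting: 2 parts
= 2 syllables


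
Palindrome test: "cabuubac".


Word: "cabuubac"
Reversed: "cabuubac"
Forward == Backward? cabuubac == cabuubac
Palindrome = Yes


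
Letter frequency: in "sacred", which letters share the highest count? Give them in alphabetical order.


Word: "sacred"
Letter counts:
  'a': 1
  'c': 1
  'd': 1
  'e': 1
  'r': 1
  's': 1
Maximum count = 1
Most frequent = 'a', 'c', 'd', 'e', 'r', 's' (1 time each)
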